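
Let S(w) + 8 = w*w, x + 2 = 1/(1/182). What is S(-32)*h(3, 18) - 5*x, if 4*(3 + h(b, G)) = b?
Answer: -3186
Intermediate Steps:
h(b, G) = -3 + b/4
x = 180 (x = -2 + 1/(1/182) = -2 + 182 = 180)
S(w) = -8 + w**2 (S(w) = -8 + w*w = -8 + w**2)
S(-32)*h(3, 18) - 5*x = (-8 + (-32)**2)*(-3 + (1/4)*3) - 5*180 = (-8 + 1024)*(-3 + 3/4) - 900 = 1016*(-9/4) - 900 = -2286 - 900 = -3186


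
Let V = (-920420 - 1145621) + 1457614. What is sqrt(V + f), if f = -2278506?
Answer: 7*I*sqrt(58917) ≈ 1699.1*I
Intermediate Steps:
V = -608427 (V = -2066041 + 1457614 = -608427)
sqrt(V + f) = sqrt(-608427 - 2278506) = sqrt(-2886933) = 7*I*sqrt(58917)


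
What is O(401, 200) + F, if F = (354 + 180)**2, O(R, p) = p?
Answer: 285356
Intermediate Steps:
F = 285156 (F = 534**2 = 285156)
O(401, 200) + F = 200 + 285156 = 285356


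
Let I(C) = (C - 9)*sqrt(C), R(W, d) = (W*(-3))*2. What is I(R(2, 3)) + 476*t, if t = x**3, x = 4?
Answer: 30464 - 42*I*sqrt(3) ≈ 30464.0 - 72.746*I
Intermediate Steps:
R(W, d) = -6*W (R(W, d) = -3*W*2 = -6*W)
I(C) = sqrt(C)*(-9 + C) (I(C) = (-9 + C)*sqrt(C) = sqrt(C)*(-9 + C))
t = 64 (t = 4**3 = 64)
I(R(2, 3)) + 476*t = sqrt(-6*2)*(-9 - 6*2) + 476*64 = sqrt(-12)*(-9 - 12) + 30464 = (2*I*sqrt(3))*(-21) + 30464 = -42*I*sqrt(3) + 30464 = 30464 - 42*I*sqrt(3)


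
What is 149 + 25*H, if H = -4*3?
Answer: -151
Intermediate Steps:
H = -12
149 + 25*H = 149 + 25*(-12) = 149 - 300 = -151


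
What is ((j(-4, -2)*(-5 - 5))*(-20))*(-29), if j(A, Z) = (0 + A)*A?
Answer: -92800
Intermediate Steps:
j(A, Z) = A² (j(A, Z) = A*A = A²)
((j(-4, -2)*(-5 - 5))*(-20))*(-29) = (((-4)²*(-5 - 5))*(-20))*(-29) = ((16*(-10))*(-20))*(-29) = -160*(-20)*(-29) = 3200*(-29) = -92800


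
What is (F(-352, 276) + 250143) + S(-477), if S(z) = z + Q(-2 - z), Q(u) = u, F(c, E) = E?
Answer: 250417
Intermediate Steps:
S(z) = -2 (S(z) = z + (-2 - z) = -2)
(F(-352, 276) + 250143) + S(-477) = (276 + 250143) - 2 = 250419 - 2 = 250417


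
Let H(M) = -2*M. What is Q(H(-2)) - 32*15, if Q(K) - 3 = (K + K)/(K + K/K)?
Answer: -2377/5 ≈ -475.40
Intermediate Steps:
Q(K) = 3 + 2*K/(1 + K) (Q(K) = 3 + (K + K)/(K + K/K) = 3 + (2*K)/(K + 1) = 3 + (2*K)/(1 + K) = 3 + 2*K/(1 + K))
Q(H(-2)) - 32*15 = (3 + 5*(-2*(-2)))/(1 - 2*(-2)) - 32*15 = (3 + 5*4)/(1 + 4) - 480 = (3 + 20)/5 - 480 = (⅕)*23 - 480 = 23/5 - 480 = -2377/5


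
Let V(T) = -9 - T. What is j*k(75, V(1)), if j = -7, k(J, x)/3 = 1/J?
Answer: -7/25 ≈ -0.28000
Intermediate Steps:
k(J, x) = 3/J
j*k(75, V(1)) = -21/75 = -7*1/25 = -7/25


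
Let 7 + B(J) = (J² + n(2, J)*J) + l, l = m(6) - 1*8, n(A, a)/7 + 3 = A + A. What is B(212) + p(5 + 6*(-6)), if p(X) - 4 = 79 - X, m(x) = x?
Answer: 46533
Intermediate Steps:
n(A, a) = -21 + 14*A (n(A, a) = -21 + 7*(A + A) = -21 + 7*(2*A) = -21 + 14*A)
p(X) = 83 - X (p(X) = 4 + (79 - X) = 83 - X)
l = -2 (l = 6 - 1*8 = 6 - 8 = -2)
B(J) = -9 + J² + 7*J (B(J) = -7 + ((J² + (-21 + 14*2)*J) - 2) = -7 + ((J² + (-21 + 28)*J) - 2) = -7 + ((J² + 7*J) - 2) = -7 + (-2 + J² + 7*J) = -9 + J² + 7*J)
B(212) + p(5 + 6*(-6)) = (-9 + 212² + 7*212) + (83 - (5 + 6*(-6))) = (-9 + 44944 + 1484) + (83 - (5 - 36)) = 46419 + (83 - 1*(-31)) = 46419 + (83 + 31) = 46419 + 114 = 46533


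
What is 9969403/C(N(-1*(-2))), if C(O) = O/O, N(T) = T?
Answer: 9969403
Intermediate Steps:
C(O) = 1
9969403/C(N(-1*(-2))) = 9969403/1 = 9969403*1 = 9969403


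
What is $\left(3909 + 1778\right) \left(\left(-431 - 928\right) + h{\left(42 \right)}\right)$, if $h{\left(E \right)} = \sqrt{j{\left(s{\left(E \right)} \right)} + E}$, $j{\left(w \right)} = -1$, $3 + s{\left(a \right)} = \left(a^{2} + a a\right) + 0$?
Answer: $-7728633 + 5687 \sqrt{41} \approx -7.6922 \cdot 10^{6}$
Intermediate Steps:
$s{\left(a \right)} = -3 + 2 a^{2}$ ($s{\left(a \right)} = -3 + \left(\left(a^{2} + a a\right) + 0\right) = -3 + \left(\left(a^{2} + a^{2}\right) + 0\right) = -3 + \left(2 a^{2} + 0\right) = -3 + 2 a^{2}$)
$h{\left(E \right)} = \sqrt{-1 + E}$
$\left(3909 + 1778\right) \left(\left(-431 - 928\right) + h{\left(42 \right)}\right) = \left(3909 + 1778\right) \left(\left(-431 - 928\right) + \sqrt{-1 + 42}\right) = 5687 \left(-1359 + \sqrt{41}\right) = -7728633 + 5687 \sqrt{41}$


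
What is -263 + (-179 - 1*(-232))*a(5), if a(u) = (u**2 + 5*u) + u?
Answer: 2652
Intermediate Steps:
a(u) = u**2 + 6*u
-263 + (-179 - 1*(-232))*a(5) = -263 + (-179 - 1*(-232))*(5*(6 + 5)) = -263 + (-179 + 232)*(5*11) = -263 + 53*55 = -263 + 2915 = 2652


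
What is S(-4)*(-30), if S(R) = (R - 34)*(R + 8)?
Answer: 4560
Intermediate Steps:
S(R) = (-34 + R)*(8 + R)
S(-4)*(-30) = (-272 + (-4)² - 26*(-4))*(-30) = (-272 + 16 + 104)*(-30) = -152*(-30) = 4560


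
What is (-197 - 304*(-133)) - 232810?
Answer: -192575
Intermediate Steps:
(-197 - 304*(-133)) - 232810 = (-197 + 40432) - 232810 = 40235 - 232810 = -192575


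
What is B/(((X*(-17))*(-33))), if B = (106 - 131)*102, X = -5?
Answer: 10/11 ≈ 0.90909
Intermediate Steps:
B = -2550 (B = -25*102 = -2550)
B/(((X*(-17))*(-33))) = -2550/(-5*(-17)*(-33)) = -2550/(85*(-33)) = -2550/(-2805) = -2550*(-1/2805) = 10/11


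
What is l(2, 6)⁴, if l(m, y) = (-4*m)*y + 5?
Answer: 3418801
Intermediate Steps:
l(m, y) = 5 - 4*m*y (l(m, y) = -4*m*y + 5 = 5 - 4*m*y)
l(2, 6)⁴ = (5 - 4*2*6)⁴ = (5 - 48)⁴ = (-43)⁴ = 3418801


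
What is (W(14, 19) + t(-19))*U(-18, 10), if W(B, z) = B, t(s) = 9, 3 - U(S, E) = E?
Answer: -161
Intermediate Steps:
U(S, E) = 3 - E
(W(14, 19) + t(-19))*U(-18, 10) = (14 + 9)*(3 - 1*10) = 23*(3 - 10) = 23*(-7) = -161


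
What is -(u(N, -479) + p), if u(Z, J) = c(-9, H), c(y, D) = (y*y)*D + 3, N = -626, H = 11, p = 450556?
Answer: -451450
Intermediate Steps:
c(y, D) = 3 + D*y**2 (c(y, D) = y**2*D + 3 = D*y**2 + 3 = 3 + D*y**2)
u(Z, J) = 894 (u(Z, J) = 3 + 11*(-9)**2 = 3 + 11*81 = 3 + 891 = 894)
-(u(N, -479) + p) = -(894 + 450556) = -1*451450 = -451450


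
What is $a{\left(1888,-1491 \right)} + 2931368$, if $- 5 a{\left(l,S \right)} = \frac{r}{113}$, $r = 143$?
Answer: $\frac{1656222777}{565} \approx 2.9314 \cdot 10^{6}$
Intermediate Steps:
$a{\left(l,S \right)} = - \frac{143}{565}$ ($a{\left(l,S \right)} = - \frac{143 \cdot \frac{1}{113}}{5} = \left(- \frac{1}{5}\right) \frac{143}{113} = - \frac{143}{565}$)
$a{\left(1888,-1491 \right)} + 2931368 = - \frac{143}{565} + 2931368 = \frac{1656222777}{565}$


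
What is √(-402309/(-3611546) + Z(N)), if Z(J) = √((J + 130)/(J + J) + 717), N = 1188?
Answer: √(1582270673628546 + 71737954805638*√28131015)/119181018 ≈ 5.1864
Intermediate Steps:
Z(J) = √(717 + (130 + J)/(2*J)) (Z(J) = √((130 + J)/((2*J)) + 717) = √((130 + J)*(1/(2*J)) + 717) = √((130 + J)/(2*J) + 717) = √(717 + (130 + J)/(2*J)))
√(-402309/(-3611546) + Z(N)) = √(-402309/(-3611546) + √(2870 + 260/1188)/2) = √(-402309*(-1/3611546) + √(2870 + 260*(1/1188))/2) = √(402309/3611546 + √(2870 + 65/297)/2) = √(402309/3611546 + √(852455/297)/2) = √(402309/3611546 + (√28131015/99)/2) = √(402309/3611546 + √28131015/198)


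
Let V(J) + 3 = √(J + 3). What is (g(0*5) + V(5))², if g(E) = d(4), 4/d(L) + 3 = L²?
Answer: 2577/169 - 140*√2/13 ≈ 0.018528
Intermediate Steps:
d(L) = 4/(-3 + L²)
g(E) = 4/13 (g(E) = 4/(-3 + 4²) = 4/(-3 + 16) = 4/13)
V(J) = -3 + √(3 + J) (V(J) = -3 + √(J + 3) = -3 + √(3 + J))
(g(0*5) + V(5))² = (4/13 + (-3 + √(3 + 5)))² = (4/13 + (-3 + √8))² = (4/13 + (-3 + 2*√2))² = (-35/13 + 2*√2)²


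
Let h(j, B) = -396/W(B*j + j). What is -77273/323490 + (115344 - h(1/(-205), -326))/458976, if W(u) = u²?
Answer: 66795350437/5227527232200 ≈ 0.012778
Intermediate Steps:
h(j, B) = -396/(j + B*j)² (h(j, B) = -396/(B*j + j)² = -396/(j + B*j)²)
-77273/323490 + (115344 - h(1/(-205), -326))/458976 = -77273/323490 + (115344 - (-396)/((1/(-205))²*(1 - 326)²))/458976 = -77273*1/323490 + (115344 - (-396)/((-1/205)²*(-325)²))*(1/458976) = -77273/323490 + (115344 - (-396)*42025/105625)*(1/458976) = -77273/323490 + (115344 - 1*(-665676/4225))*(1/458976) = -77273/323490 + (115344 + 665676/4225)*(1/458976) = -77273/323490 + (487994076/4225)*(1/458976) = -77273/323490 + 40666173/161597800 = 66795350437/5227527232200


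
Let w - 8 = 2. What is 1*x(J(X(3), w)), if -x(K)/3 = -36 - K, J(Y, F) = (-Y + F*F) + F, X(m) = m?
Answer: 429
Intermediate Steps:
w = 10 (w = 8 + 2 = 10)
J(Y, F) = F + F² - Y (J(Y, F) = (-Y + F²) + F = (F² - Y) + F = F + F² - Y)
x(K) = 108 + 3*K (x(K) = -3*(-36 - K) = 108 + 3*K)
1*x(J(X(3), w)) = 1*(108 + 3*(10 + 10² - 1*3)) = 1*(108 + 3*(10 + 100 - 3)) = 1*(108 + 3*107) = 1*(108 + 321) = 1*429 = 429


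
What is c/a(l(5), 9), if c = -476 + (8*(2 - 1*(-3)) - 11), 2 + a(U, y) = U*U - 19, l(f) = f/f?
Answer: 447/20 ≈ 22.350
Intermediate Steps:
l(f) = 1
a(U, y) = -21 + U² (a(U, y) = -2 + (U*U - 19) = -2 + (U² - 19) = -2 + (-19 + U²) = -21 + U²)
c = -447 (c = -476 + (8*(2 + 3) - 11) = -476 + (8*5 - 11) = -476 + (40 - 11) = -476 + 29 = -447)
c/a(l(5), 9) = -447/(-21 + 1²) = -447/(-21 + 1) = -447/(-20) = -447*(-1/20) = 447/20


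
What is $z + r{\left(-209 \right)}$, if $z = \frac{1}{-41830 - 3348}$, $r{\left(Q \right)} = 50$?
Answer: $\frac{2258899}{45178} \approx 50.0$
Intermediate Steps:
$z = - \frac{1}{45178}$ ($z = \frac{1}{-45178} = - \frac{1}{45178} \approx -2.2135 \cdot 10^{-5}$)
$z + r{\left(-209 \right)} = - \frac{1}{45178} + 50 = \frac{2258899}{45178}$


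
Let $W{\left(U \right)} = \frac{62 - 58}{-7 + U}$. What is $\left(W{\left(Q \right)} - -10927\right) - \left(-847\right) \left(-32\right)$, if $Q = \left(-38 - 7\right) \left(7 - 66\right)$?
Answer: $- \frac{10709173}{662} \approx -16177.0$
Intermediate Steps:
$Q = 2655$ ($Q = \left(-45\right) \left(-59\right) = 2655$)
$W{\left(U \right)} = \frac{4}{-7 + U}$
$\left(W{\left(Q \right)} - -10927\right) - \left(-847\right) \left(-32\right) = \left(\frac{4}{-7 + 2655} - -10927\right) - \left(-847\right) \left(-32\right) = \left(\frac{4}{2648} + 10927\right) - 27104 = \left(4 \cdot \frac{1}{2648} + 10927\right) - 27104 = \left(\frac{1}{662} + 10927\right) - 27104 = \frac{7233675}{662} - 27104 = - \frac{10709173}{662}$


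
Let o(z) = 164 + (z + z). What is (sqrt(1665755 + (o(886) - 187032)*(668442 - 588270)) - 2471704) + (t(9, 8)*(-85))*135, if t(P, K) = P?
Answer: -2574979 + I*sqrt(14837850757) ≈ -2.575e+6 + 1.2181e+5*I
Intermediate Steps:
o(z) = 164 + 2*z
(sqrt(1665755 + (o(886) - 187032)*(668442 - 588270)) - 2471704) + (t(9, 8)*(-85))*135 = (sqrt(1665755 + ((164 + 2*886) - 187032)*(668442 - 588270)) - 2471704) + (9*(-85))*135 = (sqrt(1665755 + ((164 + 1772) - 187032)*80172) - 2471704) - 765*135 = (sqrt(1665755 + (1936 - 187032)*80172) - 2471704) - 103275 = (sqrt(1665755 - 185096*80172) - 2471704) - 103275 = (sqrt(1665755 - 14839516512) - 2471704) - 103275 = (sqrt(-14837850757) - 2471704) - 103275 = (I*sqrt(14837850757) - 2471704) - 103275 = (-2471704 + I*sqrt(14837850757)) - 103275 = -2574979 + I*sqrt(14837850757)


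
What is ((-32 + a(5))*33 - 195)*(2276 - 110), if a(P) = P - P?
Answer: -2709666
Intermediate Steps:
a(P) = 0
((-32 + a(5))*33 - 195)*(2276 - 110) = ((-32 + 0)*33 - 195)*(2276 - 110) = (-32*33 - 195)*2166 = (-1056 - 195)*2166 = -1251*2166 = -2709666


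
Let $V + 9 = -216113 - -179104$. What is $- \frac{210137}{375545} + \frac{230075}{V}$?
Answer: $- \frac{94182367341}{13901924810} \approx -6.7748$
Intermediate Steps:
$V = -37018$ ($V = -9 - 37009 = -37018$)
$- \frac{210137}{375545} + \frac{230075}{V} = - \frac{210137}{375545} + \frac{230075}{-37018} = \left(-210137\right) \frac{1}{375545} + 230075 \left(- \frac{1}{37018}\right) = - \frac{210137}{375545} - \frac{230075}{37018} = - \frac{94182367341}{13901924810}$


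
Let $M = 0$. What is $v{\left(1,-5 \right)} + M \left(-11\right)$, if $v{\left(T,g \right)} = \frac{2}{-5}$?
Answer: $- \frac{2}{5} \approx -0.4$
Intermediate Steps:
$v{\left(T,g \right)} = - \frac{2}{5}$ ($v{\left(T,g \right)} = 2 \left(- \frac{1}{5}\right) = - \frac{2}{5}$)
$v{\left(1,-5 \right)} + M \left(-11\right) = - \frac{2}{5} + 0 \left(-11\right) = - \frac{2}{5} + 0 = - \frac{2}{5}$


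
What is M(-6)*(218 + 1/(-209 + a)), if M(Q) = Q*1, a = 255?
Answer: -30087/23 ≈ -1308.1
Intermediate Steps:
M(Q) = Q
M(-6)*(218 + 1/(-209 + a)) = -6*(218 + 1/(-209 + 255)) = -6*(218 + 1/46) = -6*10029/46 = -30087/23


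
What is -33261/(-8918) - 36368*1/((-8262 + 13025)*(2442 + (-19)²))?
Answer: 443732937005/119061444502 ≈ 3.7269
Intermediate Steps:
-33261/(-8918) - 36368*1/((-8262 + 13025)*(2442 + (-19)²)) = -33261*(-1/8918) - 36368*1/(4763*(2442 + 361)) = 33261/8918 - 36368/(4763*2803) = 33261/8918 - 36368/13350689 = 443732937005/119061444502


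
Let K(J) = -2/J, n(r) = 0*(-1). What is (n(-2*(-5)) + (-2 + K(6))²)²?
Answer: 2401/81 ≈ 29.642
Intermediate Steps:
n(r) = 0
(n(-2*(-5)) + (-2 + K(6))²)² = (0 + (-2 - 2/6)²)² = (0 + (-2 - 2*⅙)²)² = (0 + (-2 - ⅓)²)² = (0 + (-7/3)²)² = (0 + 49/9)² = (49/9)² = 2401/81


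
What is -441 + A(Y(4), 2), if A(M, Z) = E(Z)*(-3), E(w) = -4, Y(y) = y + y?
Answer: -429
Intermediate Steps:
Y(y) = 2*y
A(M, Z) = 12 (A(M, Z) = -4*(-3) = 12)
-441 + A(Y(4), 2) = -441 + 12 = -429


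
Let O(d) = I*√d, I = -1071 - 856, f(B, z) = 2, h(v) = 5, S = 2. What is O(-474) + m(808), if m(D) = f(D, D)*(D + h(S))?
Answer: 1626 - 1927*I*√474 ≈ 1626.0 - 41954.0*I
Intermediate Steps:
m(D) = 10 + 2*D (m(D) = 2*(D + 5) = 2*(5 + D) = 10 + 2*D)
I = -1927
O(d) = -1927*√d
O(-474) + m(808) = -1927*I*√474 + (10 + 2*808) = -1927*I*√474 + (10 + 1616) = -1927*I*√474 + 1626 = 1626 - 1927*I*√474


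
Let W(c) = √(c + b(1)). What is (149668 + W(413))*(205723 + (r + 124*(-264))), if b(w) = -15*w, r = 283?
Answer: 25932974360 + 173270*√398 ≈ 2.5936e+10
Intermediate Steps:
W(c) = √(-15 + c) (W(c) = √(c - 15*1) = √(c - 15) = √(-15 + c))
(149668 + W(413))*(205723 + (r + 124*(-264))) = (149668 + √(-15 + 413))*(205723 + (283 + 124*(-264))) = (149668 + √398)*(205723 + (283 - 32736)) = (149668 + √398)*(205723 - 32453) = (149668 + √398)*173270 = 25932974360 + 173270*√398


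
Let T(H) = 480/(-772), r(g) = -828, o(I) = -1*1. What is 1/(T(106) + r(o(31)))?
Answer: -193/159924 ≈ -0.0012068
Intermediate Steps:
o(I) = -1
T(H) = -120/193 (T(H) = 480*(-1/772) = -120/193)
1/(T(106) + r(o(31))) = 1/(-120/193 - 828) = 1/(-159924/193) = -193/159924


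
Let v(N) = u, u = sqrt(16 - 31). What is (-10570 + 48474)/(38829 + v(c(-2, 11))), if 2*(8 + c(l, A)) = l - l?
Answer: 61323934/62820469 - 4738*I*sqrt(15)/188461407 ≈ 0.97618 - 9.7368e-5*I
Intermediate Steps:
c(l, A) = -8 (c(l, A) = -8 + (l - l)/2 = -8 + (1/2)*0 = -8 + 0 = -8)
u = I*sqrt(15) (u = sqrt(-15) = I*sqrt(15) ≈ 3.873*I)
v(N) = I*sqrt(15)
(-10570 + 48474)/(38829 + v(c(-2, 11))) = (-10570 + 48474)/(38829 + I*sqrt(15)) = 37904/(38829 + I*sqrt(15))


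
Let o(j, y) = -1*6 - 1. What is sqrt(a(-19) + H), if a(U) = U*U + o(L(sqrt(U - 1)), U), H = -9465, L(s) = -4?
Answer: I*sqrt(9111) ≈ 95.452*I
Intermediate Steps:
o(j, y) = -7 (o(j, y) = -6 - 1 = -7)
a(U) = -7 + U**2 (a(U) = U*U - 7 = U**2 - 7 = -7 + U**2)
sqrt(a(-19) + H) = sqrt((-7 + (-19)**2) - 9465) = sqrt((-7 + 361) - 9465) = sqrt(354 - 9465) = sqrt(-9111) = I*sqrt(9111)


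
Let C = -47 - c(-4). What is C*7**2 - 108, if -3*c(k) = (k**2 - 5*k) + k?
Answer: -5665/3 ≈ -1888.3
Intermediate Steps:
c(k) = -k**2/3 + 4*k/3 (c(k) = -((k**2 - 5*k) + k)/3 = -(k**2 - 4*k)/3 = -k**2/3 + 4*k/3)
C = -109/3 (C = -47 - (-4)*(4 - 1*(-4))/3 = -47 - (-4)*(4 + 4)/3 = -47 - (-4)*8/3 = -47 - 1*(-32/3) = -47 + 32/3 = -109/3 ≈ -36.333)
C*7**2 - 108 = -109/3*7**2 - 108 = -109/3*49 - 108 = -5341/3 - 108 = -5665/3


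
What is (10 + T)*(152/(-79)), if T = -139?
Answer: 19608/79 ≈ 248.20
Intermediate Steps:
(10 + T)*(152/(-79)) = (10 - 139)*(152/(-79)) = -19608*(-1)/79 = -129*(-152/79) = 19608/79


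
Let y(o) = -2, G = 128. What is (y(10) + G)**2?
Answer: 15876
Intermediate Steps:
(y(10) + G)**2 = (-2 + 128)**2 = 126**2 = 15876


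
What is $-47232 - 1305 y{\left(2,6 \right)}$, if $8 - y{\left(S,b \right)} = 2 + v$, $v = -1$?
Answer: $-56367$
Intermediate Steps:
$y{\left(S,b \right)} = 7$ ($y{\left(S,b \right)} = 8 - \left(2 - 1\right) = 8 - 1 = 7$)
$-47232 - 1305 y{\left(2,6 \right)} = -47232 - 9135 = -56367$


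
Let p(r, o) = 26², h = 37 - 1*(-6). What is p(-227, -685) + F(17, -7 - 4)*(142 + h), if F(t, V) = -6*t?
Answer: -18194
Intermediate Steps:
h = 43 (h = 37 + 6 = 43)
p(r, o) = 676
p(-227, -685) + F(17, -7 - 4)*(142 + h) = 676 + (-6*17)*(142 + 43) = 676 - 102*185 = 676 - 18870 = -18194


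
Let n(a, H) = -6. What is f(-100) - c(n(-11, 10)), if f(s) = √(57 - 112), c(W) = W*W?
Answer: -36 + I*√55 ≈ -36.0 + 7.4162*I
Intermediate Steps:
c(W) = W²
f(s) = I*√55 (f(s) = √(-55) = I*√55)
f(-100) - c(n(-11, 10)) = I*√55 - 1*(-6)² = I*√55 - 1*36 = I*√55 - 36 = -36 + I*√55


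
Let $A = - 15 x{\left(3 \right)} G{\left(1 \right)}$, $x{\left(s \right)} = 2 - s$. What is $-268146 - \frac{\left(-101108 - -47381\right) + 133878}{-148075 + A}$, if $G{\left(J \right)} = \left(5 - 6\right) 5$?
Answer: $- \frac{39725749749}{148150} \approx -2.6815 \cdot 10^{5}$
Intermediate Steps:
$G{\left(J \right)} = -5$ ($G{\left(J \right)} = \left(5 - 6\right) 5 = \left(-1\right) 5 = -5$)
$A = -75$ ($A = - 15 \left(2 - 3\right) \left(-5\right) = \left(-15\right) \left(-1\right) \left(-5\right) = 15 \left(-5\right) = -75$)
$-268146 - \frac{\left(-101108 - -47381\right) + 133878}{-148075 + A} = -268146 - \frac{\left(-101108 - -47381\right) + 133878}{-148075 - 75} = -268146 - \frac{\left(-101108 + 47381\right) + 133878}{-148150} = -268146 - \left(-53727 + 133878\right) \left(- \frac{1}{148150}\right) = -268146 - 80151 \left(- \frac{1}{148150}\right) = -268146 - - \frac{80151}{148150} = -268146 + \frac{80151}{148150} = - \frac{39725749749}{148150}$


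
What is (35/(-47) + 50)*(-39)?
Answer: -90285/47 ≈ -1921.0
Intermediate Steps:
(35/(-47) + 50)*(-39) = (35*(-1/47) + 50)*(-39) = (-35/47 + 50)*(-39) = (2315/47)*(-39) = -90285/47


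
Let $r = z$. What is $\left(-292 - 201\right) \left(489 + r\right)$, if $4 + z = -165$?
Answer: $-157760$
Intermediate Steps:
$z = -169$ ($z = -4 - 165 = -169$)
$r = -169$
$\left(-292 - 201\right) \left(489 + r\right) = \left(-292 - 201\right) \left(489 - 169\right) = \left(-493\right) 320 = -157760$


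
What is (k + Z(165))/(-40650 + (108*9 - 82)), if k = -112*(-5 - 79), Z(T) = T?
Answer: -9573/39760 ≈ -0.24077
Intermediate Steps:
k = 9408 (k = -112*(-84) = 9408)
(k + Z(165))/(-40650 + (108*9 - 82)) = (9408 + 165)/(-40650 + (108*9 - 82)) = 9573/(-40650 + (972 - 82)) = 9573/(-40650 + 890) = 9573/(-39760) = 9573*(-1/39760) = -9573/39760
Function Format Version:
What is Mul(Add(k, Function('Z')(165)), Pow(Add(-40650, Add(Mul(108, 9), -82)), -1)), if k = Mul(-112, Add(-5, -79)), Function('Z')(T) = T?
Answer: Rational(-9573, 39760) ≈ -0.24077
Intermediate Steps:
k = 9408 (k = Mul(-112, -84) = 9408)
Mul(Add(k, Function('Z')(165)), Pow(Add(-40650, Add(Mul(108, 9), -82)), -1)) = Mul(Add(9408, 165), Pow(Add(-40650, Add(Mul(108, 9), -82)), -1)) = Mul(9573, Pow(Add(-40650, Add(972, -82)), -1)) = Mul(9573, Pow(Add(-40650, 890), -1)) = Mul(9573, Pow(-39760, -1)) = Mul(9573, Rational(-1, 39760)) = Rational(-9573, 39760)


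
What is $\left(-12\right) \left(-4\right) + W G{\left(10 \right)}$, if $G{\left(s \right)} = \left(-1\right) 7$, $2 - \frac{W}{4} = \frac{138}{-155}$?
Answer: $- \frac{5104}{155} \approx -32.929$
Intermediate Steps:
$W = \frac{1792}{155}$ ($W = 8 - 4 \frac{138}{-155} = 8 - 4 \cdot 138 \left(- \frac{1}{155}\right) = 8 - - \frac{552}{155} = 8 + \frac{552}{155} = \frac{1792}{155} \approx 11.561$)
$G{\left(s \right)} = -7$
$\left(-12\right) \left(-4\right) + W G{\left(10 \right)} = \left(-12\right) \left(-4\right) + \frac{1792}{155} \left(-7\right) = 48 - \frac{12544}{155} = - \frac{5104}{155}$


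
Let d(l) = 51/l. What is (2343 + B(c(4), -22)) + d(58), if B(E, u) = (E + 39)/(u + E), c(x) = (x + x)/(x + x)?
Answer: 2852525/1218 ≈ 2342.0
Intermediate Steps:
c(x) = 1 (c(x) = (2*x)/((2*x)) = (2*x)*(1/(2*x)) = 1)
B(E, u) = (39 + E)/(E + u)
(2343 + B(c(4), -22)) + d(58) = (2343 + (39 + 1)/(1 - 22)) + 51/58 = (2343 + 40/(-21)) + 51*(1/58) = (2343 - 1/21*40) + 51/58 = (2343 - 40/21) + 51/58 = 49163/21 + 51/58 = 2852525/1218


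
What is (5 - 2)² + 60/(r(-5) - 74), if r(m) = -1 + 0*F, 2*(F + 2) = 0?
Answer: 41/5 ≈ 8.2000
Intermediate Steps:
F = -2 (F = -2 + (½)*0 = -2 + 0 = -2)
r(m) = -1 (r(m) = -1 + 0*(-2) = -1 + 0 = -1)
(5 - 2)² + 60/(r(-5) - 74) = (5 - 2)² + 60/(-1 - 74) = 3² + 60/(-75) = 9 + 60*(-1/75) = 9 - ⅘ = 41/5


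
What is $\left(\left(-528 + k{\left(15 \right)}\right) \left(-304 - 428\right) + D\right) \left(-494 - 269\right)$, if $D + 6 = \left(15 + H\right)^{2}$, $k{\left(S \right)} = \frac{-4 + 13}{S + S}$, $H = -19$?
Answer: $- \frac{1473682616}{5} \approx -2.9474 \cdot 10^{8}$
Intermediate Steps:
$k{\left(S \right)} = \frac{9}{2 S}$
$D = 10$ ($D = -6 + \left(15 - 19\right)^{2} = -6 + \left(-4\right)^{2} = -6 + 16 = 10$)
$\left(\left(-528 + k{\left(15 \right)}\right) \left(-304 - 428\right) + D\right) \left(-494 - 269\right) = \left(\left(-528 + \frac{9}{2 \cdot 15}\right) \left(-304 - 428\right) + 10\right) \left(-494 - 269\right) = \left(\left(-528 + \frac{9}{2} \cdot \frac{1}{15}\right) \left(-732\right) + 10\right) \left(-494 - 269\right) = \left(\left(-528 + \frac{3}{10}\right) \left(-732\right) + 10\right) \left(-763\right) = \left(\left(- \frac{5277}{10}\right) \left(-732\right) + 10\right) \left(-763\right) = \left(\frac{1931382}{5} + 10\right) \left(-763\right) = \frac{1931432}{5} \left(-763\right) = - \frac{1473682616}{5}$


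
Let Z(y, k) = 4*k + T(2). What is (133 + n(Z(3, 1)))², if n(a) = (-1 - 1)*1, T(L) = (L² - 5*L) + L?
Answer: 17161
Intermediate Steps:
T(L) = L² - 4*L
Z(y, k) = -4 + 4*k (Z(y, k) = 4*k + 2*(-4 + 2) = 4*k + 2*(-2) = 4*k - 4 = -4 + 4*k)
n(a) = -2 (n(a) = -2*1 = -2)
(133 + n(Z(3, 1)))² = (133 - 2)² = 131² = 17161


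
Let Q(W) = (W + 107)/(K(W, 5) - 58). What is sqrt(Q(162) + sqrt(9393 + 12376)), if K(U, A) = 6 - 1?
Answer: sqrt(-14257 + 2809*sqrt(21769))/53 ≈ 11.936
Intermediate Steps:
K(U, A) = 5
Q(W) = -107/53 - W/53 (Q(W) = (W + 107)/(5 - 58) = (107 + W)/(-53) = (107 + W)*(-1/53) = -107/53 - W/53)
sqrt(Q(162) + sqrt(9393 + 12376)) = sqrt((-107/53 - 1/53*162) + sqrt(9393 + 12376)) = sqrt((-107/53 - 162/53) + sqrt(21769)) = sqrt(-269/53 + sqrt(21769))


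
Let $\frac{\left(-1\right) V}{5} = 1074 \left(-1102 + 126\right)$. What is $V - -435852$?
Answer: $5676972$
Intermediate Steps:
$V = 5241120$ ($V = - 5 \cdot 1074 \left(-1102 + 126\right) = - 5 \cdot 1074 \left(-976\right) = \left(-5\right) \left(-1048224\right) = 5241120$)
$V - -435852 = 5241120 - -435852 = 5241120 + 435852 = 5676972$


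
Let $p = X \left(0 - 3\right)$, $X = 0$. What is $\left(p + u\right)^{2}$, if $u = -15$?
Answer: $225$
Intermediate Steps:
$p = 0$ ($p = 0 \left(0 - 3\right) = 0 \left(-3\right) = 0$)
$\left(p + u\right)^{2} = \left(0 - 15\right)^{2} = \left(-15\right)^{2} = 225$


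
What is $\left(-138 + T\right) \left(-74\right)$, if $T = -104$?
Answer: $17908$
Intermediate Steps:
$\left(-138 + T\right) \left(-74\right) = \left(-138 - 104\right) \left(-74\right) = \left(-242\right) \left(-74\right) = 17908$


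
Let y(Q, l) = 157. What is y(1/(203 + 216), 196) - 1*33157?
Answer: -33000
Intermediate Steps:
y(1/(203 + 216), 196) - 1*33157 = 157 - 1*33157 = 157 - 33157 = -33000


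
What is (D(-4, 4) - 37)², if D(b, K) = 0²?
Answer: 1369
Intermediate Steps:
D(b, K) = 0
(D(-4, 4) - 37)² = (0 - 37)² = (-37)² = 1369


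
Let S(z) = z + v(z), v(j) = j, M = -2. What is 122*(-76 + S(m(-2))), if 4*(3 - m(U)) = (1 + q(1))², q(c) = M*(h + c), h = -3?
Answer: -10065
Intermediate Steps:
q(c) = 6 - 2*c (q(c) = -2*(-3 + c) = 6 - 2*c)
m(U) = -13/4 (m(U) = 3 - (1 + (6 - 2*1))²/4 = 3 - (1 + (6 - 2))²/4 = 3 - (1 + 4)²/4 = 3 - ¼*5² = 3 - ¼*25 = 3 - 25/4 = -13/4)
S(z) = 2*z (S(z) = z + z = 2*z)
122*(-76 + S(m(-2))) = 122*(-76 + 2*(-13/4)) = 122*(-76 - 13/2) = 122*(-165/2) = -10065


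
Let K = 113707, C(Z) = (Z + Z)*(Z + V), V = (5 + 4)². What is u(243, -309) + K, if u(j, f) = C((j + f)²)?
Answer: 38768851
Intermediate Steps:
V = 81 (V = 9² = 81)
C(Z) = 2*Z*(81 + Z) (C(Z) = (Z + Z)*(Z + 81) = (2*Z)*(81 + Z) = 2*Z*(81 + Z))
u(j, f) = 2*(f + j)²*(81 + (f + j)²) (u(j, f) = 2*(j + f)²*(81 + (j + f)²) = 2*(f + j)²*(81 + (f + j)²))
u(243, -309) + K = 2*(-309 + 243)²*(81 + (-309 + 243)²) + 113707 = 2*(-66)²*(81 + (-66)²) + 113707 = 2*4356*(81 + 4356) + 113707 = 2*4356*4437 + 113707 = 38655144 + 113707 = 38768851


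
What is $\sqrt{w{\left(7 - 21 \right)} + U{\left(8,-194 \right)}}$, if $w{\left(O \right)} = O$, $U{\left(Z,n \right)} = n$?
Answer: $4 i \sqrt{13} \approx 14.422 i$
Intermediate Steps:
$\sqrt{w{\left(7 - 21 \right)} + U{\left(8,-194 \right)}} = \sqrt{\left(7 - 21\right) - 194} = \sqrt{-14 - 194} = \sqrt{-208} = 4 i \sqrt{13}$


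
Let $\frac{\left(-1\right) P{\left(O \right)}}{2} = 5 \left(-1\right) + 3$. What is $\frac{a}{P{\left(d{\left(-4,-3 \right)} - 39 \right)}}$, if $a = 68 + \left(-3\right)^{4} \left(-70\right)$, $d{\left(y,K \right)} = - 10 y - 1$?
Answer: $- \frac{2801}{2} \approx -1400.5$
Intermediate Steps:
$d{\left(y,K \right)} = -1 - 10 y$
$P{\left(O \right)} = 4$ ($P{\left(O \right)} = - 2 \left(5 \left(-1\right) + 3\right) = - 2 \left(-5 + 3\right) = \left(-2\right) \left(-2\right) = 4$)
$a = -5602$ ($a = 68 + 81 \left(-70\right) = 68 - 5670 = -5602$)
$\frac{a}{P{\left(d{\left(-4,-3 \right)} - 39 \right)}} = - \frac{5602}{4} = \left(-5602\right) \frac{1}{4} = - \frac{2801}{2}$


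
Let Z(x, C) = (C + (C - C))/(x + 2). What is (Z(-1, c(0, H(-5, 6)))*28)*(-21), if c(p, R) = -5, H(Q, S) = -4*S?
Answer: 2940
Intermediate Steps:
Z(x, C) = C/(2 + x) (Z(x, C) = (C + 0)/(2 + x) = C/(2 + x))
(Z(-1, c(0, H(-5, 6)))*28)*(-21) = (-5/(2 - 1)*28)*(-21) = (-5/1*28)*(-21) = (-5*1*28)*(-21) = -5*28*(-21) = -140*(-21) = 2940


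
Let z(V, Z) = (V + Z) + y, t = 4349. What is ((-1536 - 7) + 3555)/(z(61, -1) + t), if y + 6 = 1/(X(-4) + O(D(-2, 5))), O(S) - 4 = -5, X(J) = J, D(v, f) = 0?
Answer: 5030/11007 ≈ 0.45698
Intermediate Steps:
O(S) = -1 (O(S) = 4 - 5 = -1)
y = -31/5 (y = -6 + 1/(-4 - 1) = -6 + 1/(-5) = -6 - ⅕ = -31/5 ≈ -6.2000)
z(V, Z) = -31/5 + V + Z (z(V, Z) = (V + Z) - 31/5 = -31/5 + V + Z)
((-1536 - 7) + 3555)/(z(61, -1) + t) = ((-1536 - 7) + 3555)/((-31/5 + 61 - 1) + 4349) = (-1543 + 3555)/(269/5 + 4349) = 2012/(22014/5) = 2012*(5/22014) = 5030/11007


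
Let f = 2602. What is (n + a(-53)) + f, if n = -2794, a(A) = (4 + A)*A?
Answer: 2405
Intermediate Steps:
a(A) = A*(4 + A)
(n + a(-53)) + f = (-2794 - 53*(4 - 53)) + 2602 = (-2794 - 53*(-49)) + 2602 = (-2794 + 2597) + 2602 = -197 + 2602 = 2405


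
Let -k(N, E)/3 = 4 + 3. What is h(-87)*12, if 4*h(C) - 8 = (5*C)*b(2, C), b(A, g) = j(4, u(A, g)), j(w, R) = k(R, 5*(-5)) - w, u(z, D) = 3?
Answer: 32649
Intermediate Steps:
k(N, E) = -21 (k(N, E) = -3*(4 + 3) = -3*7 = -21)
j(w, R) = -21 - w
b(A, g) = -25 (b(A, g) = -21 - 1*4 = -21 - 4 = -25)
h(C) = 2 - 125*C/4 (h(C) = 2 + ((5*C)*(-25))/4 = 2 + (-125*C)/4 = 2 - 125*C/4)
h(-87)*12 = (2 - 125/4*(-87))*12 = (2 + 10875/4)*12 = (10883/4)*12 = 32649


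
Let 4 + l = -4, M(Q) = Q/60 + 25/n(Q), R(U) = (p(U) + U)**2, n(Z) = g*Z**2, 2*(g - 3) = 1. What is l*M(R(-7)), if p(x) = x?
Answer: -6588719/252105 ≈ -26.135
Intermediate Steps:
g = 7/2 (g = 3 + (1/2)*1 = 3 + 1/2 = 7/2 ≈ 3.5000)
n(Z) = 7*Z**2/2
R(U) = 4*U**2 (R(U) = (U + U)**2 = (2*U)**2 = 4*U**2)
M(Q) = Q/60 + 50/(7*Q**2) (M(Q) = Q/60 + 25/((7*Q**2/2)) = Q*(1/60) + 25*(2/(7*Q**2)) = Q/60 + 50/(7*Q**2))
l = -8 (l = -4 - 4 = -8)
l*M(R(-7)) = -8*((4*(-7)**2)/60 + 50/(7*(4*(-7)**2)**2)) = -8*((4*49)/60 + 50/(7*(4*49)**2)) = -8*((1/60)*196 + (50/7)/196**2) = -8*(49/15 + (50/7)*(1/38416)) = -8*(49/15 + 25/134456) = -8*6588719/2016840 = -6588719/252105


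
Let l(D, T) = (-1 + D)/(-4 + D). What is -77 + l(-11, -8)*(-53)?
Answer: -597/5 ≈ -119.40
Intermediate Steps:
l(D, T) = (-1 + D)/(-4 + D)
-77 + l(-11, -8)*(-53) = -77 + ((-1 - 11)/(-4 - 11))*(-53) = -77 + (-12/(-15))*(-53) = -77 - 1/15*(-12)*(-53) = -77 + (4/5)*(-53) = -77 - 212/5 = -597/5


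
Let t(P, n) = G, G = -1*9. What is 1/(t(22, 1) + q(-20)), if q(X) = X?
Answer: -1/29 ≈ -0.034483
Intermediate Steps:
G = -9
t(P, n) = -9
1/(t(22, 1) + q(-20)) = 1/(-9 - 20) = 1/(-29) = -1/29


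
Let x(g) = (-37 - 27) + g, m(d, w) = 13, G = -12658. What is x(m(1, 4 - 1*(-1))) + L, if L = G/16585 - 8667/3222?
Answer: -323311849/5937430 ≈ -54.453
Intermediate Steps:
x(g) = -64 + g
L = -20502919/5937430 (L = -12658/16585 - 8667/3222 = -12658*1/16585 - 8667*1/3222 = -12658/16585 - 963/358 = -20502919/5937430 ≈ -3.4532)
x(m(1, 4 - 1*(-1))) + L = (-64 + 13) - 20502919/5937430 = -51 - 20502919/5937430 = -323311849/5937430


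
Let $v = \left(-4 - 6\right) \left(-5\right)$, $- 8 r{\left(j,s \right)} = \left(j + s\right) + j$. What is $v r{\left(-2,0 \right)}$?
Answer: $25$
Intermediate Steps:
$r{\left(j,s \right)} = - \frac{j}{4} - \frac{s}{8}$ ($r{\left(j,s \right)} = - \frac{\left(j + s\right) + j}{8} = - \frac{s + 2 j}{8} = - \frac{j}{4} - \frac{s}{8}$)
$v = 50$ ($v = \left(-4 - 6\right) \left(-5\right) = \left(-10\right) \left(-5\right) = 50$)
$v r{\left(-2,0 \right)} = 50 \left(\left(- \frac{1}{4}\right) \left(-2\right) - 0\right) = 50 \left(\frac{1}{2} + 0\right) = 50 \cdot \frac{1}{2} = 25$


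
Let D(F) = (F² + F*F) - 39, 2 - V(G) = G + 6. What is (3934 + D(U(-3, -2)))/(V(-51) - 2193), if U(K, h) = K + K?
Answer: -3967/2146 ≈ -1.8486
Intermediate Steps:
V(G) = -4 - G (V(G) = 2 - (G + 6) = 2 - (6 + G) = 2 + (-6 - G) = -4 - G)
U(K, h) = 2*K
D(F) = -39 + 2*F² (D(F) = (F² + F²) - 39 = 2*F² - 39 = -39 + 2*F²)
(3934 + D(U(-3, -2)))/(V(-51) - 2193) = (3934 + (-39 + 2*(2*(-3))²))/((-4 - 1*(-51)) - 2193) = (3934 + (-39 + 2*(-6)²))/((-4 + 51) - 2193) = (3934 + (-39 + 2*36))/(47 - 2193) = (3934 + (-39 + 72))/(-2146) = (3934 + 33)*(-1/2146) = 3967*(-1/2146) = -3967/2146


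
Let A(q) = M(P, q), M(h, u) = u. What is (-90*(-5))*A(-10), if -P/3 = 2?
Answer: -4500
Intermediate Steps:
P = -6 (P = -3*2 = -6)
A(q) = q
(-90*(-5))*A(-10) = -90*(-5)*(-10) = 450*(-10) = -4500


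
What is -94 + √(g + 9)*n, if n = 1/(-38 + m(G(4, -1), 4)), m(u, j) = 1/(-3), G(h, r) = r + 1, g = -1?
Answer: -94 - 6*√2/115 ≈ -94.074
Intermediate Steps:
G(h, r) = 1 + r
m(u, j) = -⅓
n = -3/115 (n = 1/(-38 - ⅓) = 1/(-115/3) = -3/115 ≈ -0.026087)
-94 + √(g + 9)*n = -94 + √(-1 + 9)*(-3/115) = -94 + √8*(-3/115) = -94 + (2*√2)*(-3/115) = -94 - 6*√2/115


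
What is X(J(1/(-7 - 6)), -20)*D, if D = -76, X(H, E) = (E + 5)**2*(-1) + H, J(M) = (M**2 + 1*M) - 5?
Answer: 2955032/169 ≈ 17485.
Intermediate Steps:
J(M) = -5 + M + M**2 (J(M) = (M**2 + M) - 5 = (M + M**2) - 5 = -5 + M + M**2)
X(H, E) = H - (5 + E)**2 (X(H, E) = (5 + E)**2*(-1) + H = -(5 + E)**2 + H = H - (5 + E)**2)
X(J(1/(-7 - 6)), -20)*D = ((-5 + 1/(-7 - 6) + (1/(-7 - 6))**2) - (5 - 20)**2)*(-76) = ((-5 + 1/(-13) + (1/(-13))**2) - 1*(-15)**2)*(-76) = ((-5 - 1/13 + (-1/13)**2) - 1*225)*(-76) = ((-5 - 1/13 + 1/169) - 225)*(-76) = (-857/169 - 225)*(-76) = -38882/169*(-76) = 2955032/169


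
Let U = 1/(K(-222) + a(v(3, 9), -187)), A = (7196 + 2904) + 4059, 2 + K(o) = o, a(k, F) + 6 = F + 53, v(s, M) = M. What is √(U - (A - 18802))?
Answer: √153794641/182 ≈ 68.140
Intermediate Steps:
a(k, F) = 47 + F (a(k, F) = -6 + (F + 53) = -6 + (53 + F) = 47 + F)
K(o) = -2 + o
A = 14159 (A = 10100 + 4059 = 14159)
U = -1/364 (U = 1/((-2 - 222) + (47 - 187)) = 1/(-224 - 140) = 1/(-364) = -1/364 ≈ -0.0027473)
√(U - (A - 18802)) = √(-1/364 - (14159 - 18802)) = √(-1/364 - 1*(-4643)) = √(-1/364 + 4643) = √(1690051/364) = √153794641/182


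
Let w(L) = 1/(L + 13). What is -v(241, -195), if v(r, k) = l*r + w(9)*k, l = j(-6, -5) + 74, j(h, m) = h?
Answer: -360341/22 ≈ -16379.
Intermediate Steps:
w(L) = 1/(13 + L)
l = 68 (l = -6 + 74 = 68)
v(r, k) = 68*r + k/22 (v(r, k) = 68*r + k/(13 + 9) = 68*r + k/22)
-v(241, -195) = -(68*241 + (1/22)*(-195)) = -(16388 - 195/22) = -1*360341/22 = -360341/22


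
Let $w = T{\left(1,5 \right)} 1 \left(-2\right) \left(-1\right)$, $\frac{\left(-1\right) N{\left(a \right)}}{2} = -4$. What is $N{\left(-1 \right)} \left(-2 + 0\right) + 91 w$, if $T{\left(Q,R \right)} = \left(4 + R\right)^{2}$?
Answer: $14726$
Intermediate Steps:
$N{\left(a \right)} = 8$ ($N{\left(a \right)} = \left(-2\right) \left(-4\right) = 8$)
$w = 162$ ($w = \left(4 + 5\right)^{2} \cdot 1 \left(-2\right) \left(-1\right) = 9^{2} \left(\left(-2\right) \left(-1\right)\right) = 81 \cdot 2 = 162$)
$N{\left(-1 \right)} \left(-2 + 0\right) + 91 w = 8 \left(-2 + 0\right) + 91 \cdot 162 = 8 \left(-2\right) + 14742 = -16 + 14742 = 14726$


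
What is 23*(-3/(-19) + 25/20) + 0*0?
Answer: 2461/76 ≈ 32.382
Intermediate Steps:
23*(-3/(-19) + 25/20) + 0*0 = 23*(-3*(-1/19) + 25*(1/20)) + 0 = 23*(3/19 + 5/4) + 0 = 23*(107/76) + 0 = 2461/76 + 0 = 2461/76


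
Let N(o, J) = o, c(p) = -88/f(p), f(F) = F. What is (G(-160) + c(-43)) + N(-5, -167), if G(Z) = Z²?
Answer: 1100673/43 ≈ 25597.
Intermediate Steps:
c(p) = -88/p
(G(-160) + c(-43)) + N(-5, -167) = ((-160)² - 88/(-43)) - 5 = (25600 - 88*(-1/43)) - 5 = (25600 + 88/43) - 5 = 1100888/43 - 5 = 1100673/43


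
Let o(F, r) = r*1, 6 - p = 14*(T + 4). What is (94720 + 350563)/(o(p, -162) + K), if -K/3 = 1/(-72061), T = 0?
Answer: -32087538263/11673879 ≈ -2748.7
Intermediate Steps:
K = 3/72061 (K = -3/(-72061) = -3*(-1/72061) = 3/72061 ≈ 4.1631e-5)
p = -50 (p = 6 - 14*(0 + 4) = 6 - 14*4 = 6 - 1*56 = 6 - 56 = -50)
o(F, r) = r
(94720 + 350563)/(o(p, -162) + K) = (94720 + 350563)/(-162 + 3/72061) = 445283/(-11673879/72061) = 445283*(-72061/11673879) = -32087538263/11673879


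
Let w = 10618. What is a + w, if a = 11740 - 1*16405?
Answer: 5953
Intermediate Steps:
a = -4665 (a = 11740 - 16405 = -4665)
a + w = -4665 + 10618 = 5953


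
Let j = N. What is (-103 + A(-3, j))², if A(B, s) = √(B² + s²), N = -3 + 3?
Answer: 10000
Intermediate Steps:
N = 0
j = 0
(-103 + A(-3, j))² = (-103 + √((-3)² + 0²))² = (-103 + √(9 + 0))² = (-103 + √9)² = (-103 + 3)² = (-100)² = 10000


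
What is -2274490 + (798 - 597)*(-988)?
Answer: -2473078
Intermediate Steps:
-2274490 + (798 - 597)*(-988) = -2274490 + 201*(-988) = -2274490 - 198588 = -2473078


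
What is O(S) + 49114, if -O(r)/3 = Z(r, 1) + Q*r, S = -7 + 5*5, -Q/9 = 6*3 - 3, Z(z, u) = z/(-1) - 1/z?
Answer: 338749/6 ≈ 56458.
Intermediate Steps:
Z(z, u) = -z - 1/z (Z(z, u) = z*(-1) - 1/z = -z - 1/z)
Q = -135 (Q = -9*(6*3 - 3) = -9*(18 - 3) = -9*15 = -135)
S = 18 (S = -7 + 25 = 18)
O(r) = 3/r + 408*r (O(r) = -3*((-r - 1/r) - 135*r) = -3*(-1/r - 136*r) = 3/r + 408*r)
O(S) + 49114 = (3/18 + 408*18) + 49114 = (3*(1/18) + 7344) + 49114 = (1/6 + 7344) + 49114 = 44065/6 + 49114 = 338749/6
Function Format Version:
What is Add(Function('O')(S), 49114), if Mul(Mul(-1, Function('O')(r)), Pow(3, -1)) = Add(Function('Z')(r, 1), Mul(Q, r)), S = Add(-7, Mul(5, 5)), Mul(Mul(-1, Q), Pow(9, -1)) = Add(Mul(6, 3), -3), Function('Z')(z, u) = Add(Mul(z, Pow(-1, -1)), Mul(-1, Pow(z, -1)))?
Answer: Rational(338749, 6) ≈ 56458.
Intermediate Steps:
Function('Z')(z, u) = Add(Mul(-1, z), Mul(-1, Pow(z, -1))) (Function('Z')(z, u) = Add(Mul(z, -1), Mul(-1, Pow(z, -1))) = Add(Mul(-1, z), Mul(-1, Pow(z, -1))))
Q = -135 (Q = Mul(-9, Add(Mul(6, 3), -3)) = Mul(-9, Add(18, -3)) = Mul(-9, 15) = -135)
S = 18 (S = Add(-7, 25) = 18)
Function('O')(r) = Add(Mul(3, Pow(r, -1)), Mul(408, r)) (Function('O')(r) = Mul(-3, Add(Add(Mul(-1, r), Mul(-1, Pow(r, -1))), Mul(-135, r))) = Mul(-3, Add(Mul(-1, Pow(r, -1)), Mul(-136, r))) = Add(Mul(3, Pow(r, -1)), Mul(408, r)))
Add(Function('O')(S), 49114) = Add(Add(Mul(3, Pow(18, -1)), Mul(408, 18)), 49114) = Add(Add(Mul(3, Rational(1, 18)), 7344), 49114) = Add(Add(Rational(1, 6), 7344), 49114) = Add(Rational(44065, 6), 49114) = Rational(338749, 6)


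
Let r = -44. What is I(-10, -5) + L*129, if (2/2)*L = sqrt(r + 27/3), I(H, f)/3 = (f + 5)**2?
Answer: 129*I*sqrt(35) ≈ 763.17*I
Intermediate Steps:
I(H, f) = 3*(5 + f)**2 (I(H, f) = 3*(f + 5)**2 = 3*(5 + f)**2)
L = I*sqrt(35) (L = sqrt(-44 + 27/3) = sqrt(-44 + 27*(1/3)) = sqrt(-44 + 9) = sqrt(-35) = I*sqrt(35) ≈ 5.9161*I)
I(-10, -5) + L*129 = 3*(5 - 5)**2 + (I*sqrt(35))*129 = 3*0**2 + 129*I*sqrt(35) = 3*0 + 129*I*sqrt(35) = 0 + 129*I*sqrt(35) = 129*I*sqrt(35)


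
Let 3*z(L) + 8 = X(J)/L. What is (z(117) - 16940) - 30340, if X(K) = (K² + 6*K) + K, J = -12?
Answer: -5532052/117 ≈ -47283.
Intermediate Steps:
X(K) = K² + 7*K
z(L) = -8/3 + 20/L (z(L) = -8/3 + ((-12*(7 - 12))/L)/3 = -8/3 + ((-12*(-5))/L)/3 = -8/3 + (60/L)/3 = -8/3 + 20/L)
(z(117) - 16940) - 30340 = ((-8/3 + 20/117) - 16940) - 30340 = (-292/117 - 16940) - 30340 = -1982272/117 - 30340 = -5532052/117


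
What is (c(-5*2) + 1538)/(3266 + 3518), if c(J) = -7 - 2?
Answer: 1529/6784 ≈ 0.22538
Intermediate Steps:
c(J) = -9
(c(-5*2) + 1538)/(3266 + 3518) = (-9 + 1538)/(3266 + 3518) = 1529/6784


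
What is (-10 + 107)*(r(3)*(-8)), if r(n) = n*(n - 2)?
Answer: -2328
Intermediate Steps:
r(n) = n*(-2 + n)
(-10 + 107)*(r(3)*(-8)) = (-10 + 107)*((3*(-2 + 3))*(-8)) = 97*((3*1)*(-8)) = 97*(3*(-8)) = 97*(-24) = -2328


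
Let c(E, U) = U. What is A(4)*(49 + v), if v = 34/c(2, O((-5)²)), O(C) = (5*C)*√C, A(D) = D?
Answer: 122636/625 ≈ 196.22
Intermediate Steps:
O(C) = 5*C^(3/2)
v = 34/625 (v = 34/((5*((-5)²)^(3/2))) = 34/((5*25^(3/2))) = 34/((5*125)) = 34/625 ≈ 0.054400)
A(4)*(49 + v) = 4*(49 + 34/625) = 4*(30659/625) = 122636/625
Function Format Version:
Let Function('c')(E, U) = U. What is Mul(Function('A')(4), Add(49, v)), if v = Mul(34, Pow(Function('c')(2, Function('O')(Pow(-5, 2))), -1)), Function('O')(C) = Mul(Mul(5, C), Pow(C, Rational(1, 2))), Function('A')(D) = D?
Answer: Rational(122636, 625) ≈ 196.22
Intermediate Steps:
Function('O')(C) = Mul(5, Pow(C, Rational(3, 2)))
v = Rational(34, 625) (v = Mul(34, Pow(Mul(5, Pow(Pow(-5, 2), Rational(3, 2))), -1)) = Mul(34, Pow(Mul(5, Pow(25, Rational(3, 2))), -1)) = Mul(34, Pow(Mul(5, 125), -1)) = Mul(34, Pow(625, -1)) = Mul(34, Rational(1, 625)) = Rational(34, 625) ≈ 0.054400)
Mul(Function('A')(4), Add(49, v)) = Mul(4, Add(49, Rational(34, 625))) = Mul(4, Rational(30659, 625)) = Rational(122636, 625)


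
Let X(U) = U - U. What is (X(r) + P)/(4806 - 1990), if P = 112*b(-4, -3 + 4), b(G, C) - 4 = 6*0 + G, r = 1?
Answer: 0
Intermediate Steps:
b(G, C) = 4 + G (b(G, C) = 4 + (6*0 + G) = 4 + (0 + G) = 4 + G)
X(U) = 0
P = 0 (P = 112*(4 - 4) = 112*0 = 0)
(X(r) + P)/(4806 - 1990) = (0 + 0)/(4806 - 1990) = 0/2816 = 0*(1/2816) = 0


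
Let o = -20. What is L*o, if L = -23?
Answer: 460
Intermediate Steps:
L*o = -23*(-20) = 460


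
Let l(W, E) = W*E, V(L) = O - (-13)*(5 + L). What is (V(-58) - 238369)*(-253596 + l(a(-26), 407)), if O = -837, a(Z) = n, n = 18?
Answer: 59078941650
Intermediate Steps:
a(Z) = 18
V(L) = -772 + 13*L (V(L) = -837 - (-13)*(5 + L) = -837 - (-65 - 13*L) = -837 + (65 + 13*L) = -772 + 13*L)
l(W, E) = E*W
(V(-58) - 238369)*(-253596 + l(a(-26), 407)) = ((-772 + 13*(-58)) - 238369)*(-253596 + 407*18) = ((-772 - 754) - 238369)*(-253596 + 7326) = (-1526 - 238369)*(-246270) = -239895*(-246270) = 59078941650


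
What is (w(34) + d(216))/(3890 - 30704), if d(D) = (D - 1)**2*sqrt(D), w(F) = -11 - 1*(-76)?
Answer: -65/26814 - 46225*sqrt(6)/4469 ≈ -25.339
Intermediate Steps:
w(F) = 65 (w(F) = -11 + 76 = 65)
d(D) = sqrt(D)*(-1 + D)**2 (d(D) = (-1 + D)**2*sqrt(D) = sqrt(D)*(-1 + D)**2)
(w(34) + d(216))/(3890 - 30704) = (65 + sqrt(216)*(-1 + 216)**2)/(3890 - 30704) = (65 + (6*sqrt(6))*215**2)/(-26814) = (65 + (6*sqrt(6))*46225)*(-1/26814) = (65 + 277350*sqrt(6))*(-1/26814) = -65/26814 - 46225*sqrt(6)/4469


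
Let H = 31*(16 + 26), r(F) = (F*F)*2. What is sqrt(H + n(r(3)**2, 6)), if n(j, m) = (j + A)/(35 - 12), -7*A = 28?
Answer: sqrt(696118)/23 ≈ 36.276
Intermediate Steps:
A = -4 (A = -1/7*28 = -4)
r(F) = 2*F**2 (r(F) = F**2*2 = 2*F**2)
n(j, m) = -4/23 + j/23 (n(j, m) = (j - 4)/(35 - 12) = (-4 + j)/23 = (-4 + j)*(1/23) = -4/23 + j/23)
H = 1302 (H = 31*42 = 1302)
sqrt(H + n(r(3)**2, 6)) = sqrt(1302 + (-4/23 + (2*3**2)**2/23)) = sqrt(1302 + (-4/23 + (2*9)**2/23)) = sqrt(1302 + (-4/23 + (1/23)*18**2)) = sqrt(1302 + (-4/23 + (1/23)*324)) = sqrt(1302 + (-4/23 + 324/23)) = sqrt(1302 + 320/23) = sqrt(30266/23) = sqrt(696118)/23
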